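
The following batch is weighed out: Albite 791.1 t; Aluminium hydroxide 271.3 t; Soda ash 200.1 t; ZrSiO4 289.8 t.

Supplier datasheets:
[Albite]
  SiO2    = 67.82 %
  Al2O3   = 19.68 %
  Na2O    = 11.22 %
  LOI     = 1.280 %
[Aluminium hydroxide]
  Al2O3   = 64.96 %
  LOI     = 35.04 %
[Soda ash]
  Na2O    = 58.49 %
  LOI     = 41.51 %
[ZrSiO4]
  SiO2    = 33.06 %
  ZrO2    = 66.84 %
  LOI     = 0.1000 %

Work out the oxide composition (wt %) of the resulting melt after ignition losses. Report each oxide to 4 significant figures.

Glass mass = 1364 t (batch 1552 − LOI 188.5).
Composition: SiO2 46.37%, Al2O3 24.34%, ZrO2 14.20%, Na2O 15.09%

The whole derivation keeps exact precision in all steps — intermediates are printed, with 4-significant-digit rounding, when written out — exactly one rounding is applied to every reported number. All derived quantities are rebuilt from the weighed amounts on 1364 t of glass in full float precision (ignition loss, glass mass, four oxide percentages, the totals, the yield), exactly as printed in the problem or answer text.
Delivered oxide masses:
  SiO2: 791.1·0.6782 + 289.8·0.3306 = 632.3 t
  Al2O3: 791.1·0.1968 + 271.3·0.6496 = 331.9 t
  ZrO2: 289.8·0.6684 = 193.7 t
  Na2O: 791.1·0.1122 + 200.1·0.5849 = 205.8 t
LOI: 791.1·0.01280 + 271.3·0.3504 + 200.1·0.4151 + 289.8·0.001000 = 188.5 t
batch − LOI leaves glass = 1552 − 188.5 = 1364 t (equal to the oxide-mass sum)
wt % = oxide mass / glass mass × 100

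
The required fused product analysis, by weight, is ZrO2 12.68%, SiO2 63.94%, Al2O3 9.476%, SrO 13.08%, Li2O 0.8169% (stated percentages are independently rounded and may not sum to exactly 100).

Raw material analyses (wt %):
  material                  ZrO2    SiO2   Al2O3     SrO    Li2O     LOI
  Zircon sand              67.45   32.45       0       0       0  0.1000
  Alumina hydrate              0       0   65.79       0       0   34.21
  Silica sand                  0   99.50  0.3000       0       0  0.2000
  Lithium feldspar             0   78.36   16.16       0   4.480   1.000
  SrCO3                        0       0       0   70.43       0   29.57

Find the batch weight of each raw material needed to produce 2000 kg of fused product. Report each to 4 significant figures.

The whole derivation runs at exact precision at all times. Intermediates are printed rounded to four significant digits on the page; each reported figure is rounded once only. All derived quantities, which include totals, the five compositions, net glass mass, the yield, LOI, are carried in full precision, precisely as stated by the problem or answer text, using the weight values for 2000 kg of glass.
Target oxide masses per 2000 kg fused product:
  ZrO2: 12.68% × 2000 = 253.6 kg
  SiO2: 63.94% × 2000 = 1279 kg
  Al2O3: 9.476% × 2000 = 189.5 kg
  SrO: 13.08% × 2000 = 261.6 kg
  Li2O: 0.8169% × 2000 = 16.34 kg
Per-oxide balance check applying the batch weights above, at the basis given (sums match the target masses once rounding is allowed for):
  ZrO2: 376.0·0.6745 = 253.6 kg (target 253.6 kg)
  SiO2: 376.0·0.3245 + 875.4·0.9950 + 364.7·0.7836 = 1279 kg (target 1279 kg)
  Al2O3: 194.5·0.6579 + 875.4·0.003000 + 364.7·0.1616 = 189.5 kg (target 189.5 kg)
  SrO: 371.4·0.7043 = 261.6 kg (target 261.6 kg)
  Li2O: 364.7·0.04480 = 16.34 kg (target 16.34 kg)
Glass-mass sanity pass: batch total minus LOI = 2000 kg (targets for the oxides total 2000 kg; stated basis 2000 kg — any gap is answer rounding).
Whole-batch sum: Σ batch = 2182 kg; loss to ignition Σ batch·LOI = 182.1 kg; yield, glass over the total, = 91.65%.

Batch per 2000 kg fused product:
  Zircon sand: 376.0 kg
  Alumina hydrate: 194.5 kg
  Silica sand: 875.4 kg
  Lithium feldspar: 364.7 kg
  SrCO3: 371.4 kg
Total batch = 2182 kg; LOI loss = 182.1 kg; yield = 91.65%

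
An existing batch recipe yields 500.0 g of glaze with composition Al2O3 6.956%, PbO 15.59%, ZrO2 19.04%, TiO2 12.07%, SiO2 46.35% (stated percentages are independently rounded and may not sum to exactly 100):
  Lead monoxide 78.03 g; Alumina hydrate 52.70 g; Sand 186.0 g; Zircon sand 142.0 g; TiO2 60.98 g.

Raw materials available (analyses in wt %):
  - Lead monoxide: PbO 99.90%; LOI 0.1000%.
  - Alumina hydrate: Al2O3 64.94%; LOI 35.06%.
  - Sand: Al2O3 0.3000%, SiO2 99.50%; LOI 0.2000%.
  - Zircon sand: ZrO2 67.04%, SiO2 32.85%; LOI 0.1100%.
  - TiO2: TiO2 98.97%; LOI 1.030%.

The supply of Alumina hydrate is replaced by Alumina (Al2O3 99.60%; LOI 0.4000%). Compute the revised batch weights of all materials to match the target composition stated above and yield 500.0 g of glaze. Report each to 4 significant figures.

Revised batch per 500.0 g glaze:
  Lead monoxide: 78.03 g
  Alumina: 34.36 g
  Sand: 186.0 g
  Zircon sand: 142.0 g
  TiO2: 60.98 g
Total batch = 501.4 g; LOI loss = 1.372 g

Every computation runs at full float precision from start to finish — working values are rounded to four significant figures when quoted. Each reported value is rounded a single time; the derived quantities (yield, net glass mass, totals, five oxide percentages, ignition loss) are rebuilt starting from the weights for 500.0 g of glass at full float precision as written in the problem or the answer.
Target oxide masses per 500.0 g glaze:
  Al2O3: 6.956% × 500.0 = 34.78 g
  PbO: 15.59% × 500.0 = 77.95 g
  ZrO2: 19.04% × 500.0 = 95.20 g
  TiO2: 12.07% × 500.0 = 60.35 g
  SiO2: 46.35% × 500.0 = 231.8 g
Mass-balance tally per oxide given the weights on record, versus the basis set out (each sum matches its target mass given rounding of the digits):
  Al2O3: 34.36·0.9960 + 186.0·0.003000 = 34.78 g (target 34.78 g)
  PbO: 78.03·0.9990 = 77.95 g (target 77.95 g)
  ZrO2: 142.0·0.6704 = 95.20 g (target 95.20 g)
  TiO2: 60.98·0.9897 = 60.35 g (target 60.35 g)
  SiO2: 186.0·0.9950 + 142.0·0.3285 = 231.7 g (target 231.8 g)
Glass mass check: Σ batch − LOI loss = 500.0 g (oxide target masses add up to 500.0 g; against the stated basis, 500.0 g — any gap is answer rounding).
Adding the batch up: Σ batch = 501.4 g; loss to ignition Σ batch·LOI = 1.372 g; yield, glass over the total, = 99.73%.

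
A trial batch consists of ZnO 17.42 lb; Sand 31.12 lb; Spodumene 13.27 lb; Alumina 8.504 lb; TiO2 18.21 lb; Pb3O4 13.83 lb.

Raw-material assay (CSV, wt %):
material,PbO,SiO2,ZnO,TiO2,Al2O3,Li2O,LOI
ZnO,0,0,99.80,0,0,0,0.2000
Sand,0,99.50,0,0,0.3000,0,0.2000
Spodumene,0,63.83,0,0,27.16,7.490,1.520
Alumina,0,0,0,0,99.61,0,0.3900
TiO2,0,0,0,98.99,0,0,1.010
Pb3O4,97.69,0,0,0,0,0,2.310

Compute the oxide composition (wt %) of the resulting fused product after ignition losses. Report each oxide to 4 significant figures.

Working values are displayed with 4-significant-figure rounding across the worked steps — all internal work runs at exact precision throughout — each reported value takes a single rounding — the derived quantities are carried in full precision (the yield, the six compositions, the totals, ignition loss, glass mass) from the weighed amounts on 101.5 lb of glass as quoted within either problem or answer.
What the batch supplies per oxide:
  PbO: 13.83·0.9769 = 13.51 lb
  SiO2: 31.12·0.9950 + 13.27·0.6383 = 39.43 lb
  ZnO: 17.42·0.9980 = 17.39 lb
  TiO2: 18.21·0.9899 = 18.03 lb
  Al2O3: 31.12·0.003000 + 13.27·0.2716 + 8.504·0.9961 = 12.17 lb
  Li2O: 13.27·0.07490 = 0.9939 lb
LOI: 17.42·0.002000 + 31.12·0.002000 + 13.27·0.01520 + 8.504·0.003900 + 18.21·0.01010 + 13.83·0.02310 = 0.8353 lb
Glass mass = batch − LOI = 102.4 − 0.8353 = 101.5 lb (= Σ oxide masses)
percent share: oxide ÷ glass, ×100

Glass mass = 101.5 lb (batch 102.4 − LOI 0.8353).
Composition: PbO 13.31%, SiO2 38.84%, ZnO 17.13%, TiO2 17.76%, Al2O3 11.99%, Li2O 0.9791%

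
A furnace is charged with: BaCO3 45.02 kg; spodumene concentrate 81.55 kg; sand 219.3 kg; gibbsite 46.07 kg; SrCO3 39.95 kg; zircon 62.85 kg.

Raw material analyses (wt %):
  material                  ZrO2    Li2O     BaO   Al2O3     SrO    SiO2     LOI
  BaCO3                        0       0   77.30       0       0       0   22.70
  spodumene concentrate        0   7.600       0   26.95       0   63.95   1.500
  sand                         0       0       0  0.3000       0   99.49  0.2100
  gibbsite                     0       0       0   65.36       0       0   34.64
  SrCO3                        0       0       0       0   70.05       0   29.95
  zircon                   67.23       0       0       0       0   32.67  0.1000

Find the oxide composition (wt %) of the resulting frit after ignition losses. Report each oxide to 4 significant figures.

The intermediate values appear, rounded to 4 significant figures, as written — every computation carries exact precision at each step; each reported result takes just one rounding — the derived quantities are carried at full float precision (ignition loss, glass mass, the totals, the six compositions, the yield) from the batch weights at 454.9 kg of glass exactly as printed in the problem or the answer.
Delivered oxide masses:
  ZrO2: 62.85·0.6723 = 42.25 kg
  Li2O: 81.55·0.07600 = 6.198 kg
  BaO: 45.02·0.7730 = 34.80 kg
  Al2O3: 81.55·0.2695 + 219.3·0.003000 + 46.07·0.6536 = 52.75 kg
  SrO: 39.95·0.7005 = 27.98 kg
  SiO2: 81.55·0.6395 + 219.3·0.9949 + 62.85·0.3267 = 290.9 kg
LOI: 45.02·0.2270 + 81.55·0.01500 + 219.3·0.002100 + 46.07·0.3464 + 39.95·0.2995 + 62.85·0.001000 = 39.89 kg
Glass = total batch minus LOI = 494.7 − 39.89 = 454.9 kg (equal to the oxide-mass sum)
wt % = 100 × oxide mass / glass mass

Glass mass = 454.9 kg (batch 494.7 − LOI 39.89).
Composition: ZrO2 9.290%, Li2O 1.363%, BaO 7.651%, Al2O3 11.60%, SrO 6.153%, SiO2 63.95%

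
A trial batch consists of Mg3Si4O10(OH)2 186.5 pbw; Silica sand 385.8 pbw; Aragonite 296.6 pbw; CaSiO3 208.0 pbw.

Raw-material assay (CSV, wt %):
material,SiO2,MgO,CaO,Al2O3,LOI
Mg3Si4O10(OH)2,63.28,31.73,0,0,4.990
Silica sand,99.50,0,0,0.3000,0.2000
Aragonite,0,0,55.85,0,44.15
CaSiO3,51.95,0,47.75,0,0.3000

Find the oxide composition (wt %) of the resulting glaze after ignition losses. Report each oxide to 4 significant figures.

Mid-chain values appear rounded to four significant digits across the worked steps. The whole derivation holds full precision throughout; a single rounding completes each reported value; derived quantities (net glass mass, four oxide percentages, ignition loss, yield, totals) are carried in full precision using the weight values for 935.2 pbw of glass exactly as printed in the question or the answer.
Oxide-by-oxide delivered mass:
  SiO2: 186.5·0.6328 + 385.8·0.9950 + 208.0·0.5195 = 609.9 pbw
  MgO: 186.5·0.3173 = 59.18 pbw
  CaO: 296.6·0.5585 + 208.0·0.4775 = 265.0 pbw
  Al2O3: 385.8·0.003000 = 1.157 pbw
LOI: 186.5·0.04990 + 385.8·0.002000 + 296.6·0.4415 + 208.0·0.003000 = 141.7 pbw
Net of LOI, the glass mass = 1077 − 141.7 = 935.2 pbw (the oxide masses sum to this)
percent by weight: oxide/glass ×100

Glass mass = 935.2 pbw (batch 1077 − LOI 141.7).
Composition: SiO2 65.22%, MgO 6.327%, CaO 28.33%, Al2O3 0.1238%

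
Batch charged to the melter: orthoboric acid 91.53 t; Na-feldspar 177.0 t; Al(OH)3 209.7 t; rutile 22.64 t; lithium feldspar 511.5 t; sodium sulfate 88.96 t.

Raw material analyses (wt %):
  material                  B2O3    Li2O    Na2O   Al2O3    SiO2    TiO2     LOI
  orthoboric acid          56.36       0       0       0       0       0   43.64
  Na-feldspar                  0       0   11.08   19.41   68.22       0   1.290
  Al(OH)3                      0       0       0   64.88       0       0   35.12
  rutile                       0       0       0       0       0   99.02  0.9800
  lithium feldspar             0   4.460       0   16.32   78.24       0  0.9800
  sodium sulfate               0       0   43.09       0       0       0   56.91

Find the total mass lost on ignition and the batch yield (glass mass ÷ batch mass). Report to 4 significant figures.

LOI loss = 171.7 t; glass = 929.6 t; yield = 84.41%

The intermediate values are printed rounded off to 4 significant figures in the printout; all internal work keeps full float precision all the way through. Every reported value takes a single rounding. Derived quantities (yield, six oxide percentages, the totals, ignition loss, glass mass) are carried from the batch weights for 929.6 t of glass in exact precision, as written in either problem or answer.
Loss on ignition, line by line:
  orthoboric acid: 91.53 × 0.4364 = 39.94 t
  Na-feldspar: 177.0 × 0.01290 = 2.283 t
  Al(OH)3: 209.7 × 0.3512 = 73.65 t
  rutile: 22.64 × 0.009800 = 0.2219 t
  lithium feldspar: 511.5 × 0.009800 = 5.013 t
  sodium sulfate: 88.96 × 0.5691 = 50.63 t
Total LOI = 171.7 t
Glass = batch − LOI = 1101 − 171.7 = 929.6 t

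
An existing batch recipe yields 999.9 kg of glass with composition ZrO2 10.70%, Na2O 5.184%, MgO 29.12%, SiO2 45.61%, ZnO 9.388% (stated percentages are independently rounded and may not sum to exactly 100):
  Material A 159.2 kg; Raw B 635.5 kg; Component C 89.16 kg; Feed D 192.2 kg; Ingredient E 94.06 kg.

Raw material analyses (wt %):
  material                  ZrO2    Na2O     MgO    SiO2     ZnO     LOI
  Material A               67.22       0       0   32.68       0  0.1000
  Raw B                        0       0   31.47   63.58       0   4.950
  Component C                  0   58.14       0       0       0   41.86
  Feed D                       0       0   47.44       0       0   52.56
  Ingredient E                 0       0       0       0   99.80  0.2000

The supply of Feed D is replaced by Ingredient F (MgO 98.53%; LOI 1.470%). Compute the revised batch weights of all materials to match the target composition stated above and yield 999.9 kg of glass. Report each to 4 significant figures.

Every computation maintains exact precision in all steps — values along the way appear (rounded to four significant figures) as written; every reported number includes exactly one rounding; all derived quantities are carried starting from the weights for 999.9 kg of glass in full precision (net glass mass, totals, ignition loss, yield, the five compositions) exactly as shown in problem or answer.
Target masses of each oxide per 999.9 kg glass:
  ZrO2: 10.70% × 999.9 = 107.0 kg
  Na2O: 5.184% × 999.9 = 51.83 kg
  MgO: 29.12% × 999.9 = 291.2 kg
  SiO2: 45.61% × 999.9 = 456.1 kg
  ZnO: 9.388% × 999.9 = 93.87 kg
Balance tally, oxide-wise, from the weights as reported, for the quoted basis mass (delivered sums recover each target given rounding of the digits):
  ZrO2: 159.2·0.6722 = 107.0 kg (target 107.0 kg)
  Na2O: 89.16·0.5814 = 51.84 kg (target 51.83 kg)
  MgO: 635.5·0.3147 + 92.54·0.9853 = 291.2 kg (target 291.2 kg)
  SiO2: 159.2·0.3268 + 635.5·0.6358 = 456.1 kg (target 456.1 kg)
  ZnO: 94.06·0.9980 = 93.87 kg (target 93.87 kg)
Glass mass check: Σ batch − LOI loss = 1000 kg (the Σ of target masses is 999.9 kg; basis as stated: 999.9 kg — rounding explains the deltas).
Summing the batch: Σ batch = 1070 kg; Σ batch·LOI gives LOI loss = 70.49 kg; as yield: glass ÷ batch → 93.42%.

Revised batch per 999.9 kg glass:
  Material A: 159.2 kg
  Raw B: 635.5 kg
  Component C: 89.16 kg
  Ingredient F: 92.54 kg
  Ingredient E: 94.06 kg
Total batch = 1070 kg; LOI loss = 70.49 kg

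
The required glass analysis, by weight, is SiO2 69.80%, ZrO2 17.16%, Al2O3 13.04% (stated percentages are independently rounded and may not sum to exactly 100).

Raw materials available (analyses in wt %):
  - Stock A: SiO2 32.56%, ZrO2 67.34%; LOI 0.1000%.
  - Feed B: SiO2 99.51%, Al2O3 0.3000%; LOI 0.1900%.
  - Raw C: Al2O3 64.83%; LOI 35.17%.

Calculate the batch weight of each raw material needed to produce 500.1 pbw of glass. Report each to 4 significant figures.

Batch per 500.1 pbw glass:
  Stock A: 127.4 pbw
  Feed B: 309.1 pbw
  Raw C: 99.16 pbw
Total batch = 535.7 pbw; LOI loss = 35.59 pbw; yield = 93.36%

Each numeric step keeps exact precision throughout — intermediates are displayed (rounded to four significant figures) as written; each reported figure carries a single rounding; derived quantities (the yield, ignition loss, net glass mass, the totals, three oxide percentages) are carried starting from the weights at 500.1 pbw of glass in full precision, as quoted within the problem or answer text.
Oxide mass targets, per 500.1 pbw glass:
  SiO2: 69.80% × 500.1 = 349.1 pbw
  ZrO2: 17.16% × 500.1 = 85.82 pbw
  Al2O3: 13.04% × 500.1 = 65.21 pbw
A balance pass over the oxides, on the weights just shown, at the basis given (summed amounts equal target values modulo rounding of the values):
  SiO2: 127.4·0.3256 + 309.1·0.9951 = 349.1 pbw (target 349.1 pbw)
  ZrO2: 127.4·0.6734 = 85.79 pbw (target 85.82 pbw)
  Al2O3: 309.1·0.003000 + 99.16·0.6483 = 65.21 pbw (target 65.21 pbw)
Glass-mass bookkeeping: net batch after ignition = 500.1 pbw (targets for the oxides total 500.1 pbw; with the basis standing at 500.1 pbw — a pure rounding effect).
Summing the batch: Σ batch = 535.7 pbw; LOI removed, Σ of batch·LOI: 35.59 pbw; the yield ratio, glass ÷ batch: 93.36%.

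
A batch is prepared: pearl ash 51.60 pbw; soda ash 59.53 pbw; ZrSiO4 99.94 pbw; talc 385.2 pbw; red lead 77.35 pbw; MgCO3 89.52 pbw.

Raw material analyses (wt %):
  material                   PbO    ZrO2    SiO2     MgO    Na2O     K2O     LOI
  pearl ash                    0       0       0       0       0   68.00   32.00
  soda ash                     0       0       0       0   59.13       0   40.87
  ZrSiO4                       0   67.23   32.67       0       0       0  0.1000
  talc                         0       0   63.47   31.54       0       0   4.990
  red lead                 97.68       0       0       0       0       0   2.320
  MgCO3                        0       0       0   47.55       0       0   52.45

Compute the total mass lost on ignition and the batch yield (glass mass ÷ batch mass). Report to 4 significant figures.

Full float precision is maintained through every step — working values appear rounded to four significant digits as written. Every reported number takes a single rounding — the derived quantities are rebuilt using the weight values per 654.2 pbw of glass at full precision (the totals, yield, ignition loss, six oxide percentages, glass mass) precisely as stated by the problem or the answer.
Per-material ignition loss:
  pearl ash: 51.60 × 0.3200 = 16.51 pbw
  soda ash: 59.53 × 0.4087 = 24.33 pbw
  ZrSiO4: 99.94 × 0.001000 = 0.09994 pbw
  talc: 385.2 × 0.04990 = 19.22 pbw
  red lead: 77.35 × 0.02320 = 1.795 pbw
  MgCO3: 89.52 × 0.5245 = 46.95 pbw
Total LOI = 108.9 pbw
Glass = batch − LOI = 763.1 − 108.9 = 654.2 pbw

LOI loss = 108.9 pbw; glass = 654.2 pbw; yield = 85.73%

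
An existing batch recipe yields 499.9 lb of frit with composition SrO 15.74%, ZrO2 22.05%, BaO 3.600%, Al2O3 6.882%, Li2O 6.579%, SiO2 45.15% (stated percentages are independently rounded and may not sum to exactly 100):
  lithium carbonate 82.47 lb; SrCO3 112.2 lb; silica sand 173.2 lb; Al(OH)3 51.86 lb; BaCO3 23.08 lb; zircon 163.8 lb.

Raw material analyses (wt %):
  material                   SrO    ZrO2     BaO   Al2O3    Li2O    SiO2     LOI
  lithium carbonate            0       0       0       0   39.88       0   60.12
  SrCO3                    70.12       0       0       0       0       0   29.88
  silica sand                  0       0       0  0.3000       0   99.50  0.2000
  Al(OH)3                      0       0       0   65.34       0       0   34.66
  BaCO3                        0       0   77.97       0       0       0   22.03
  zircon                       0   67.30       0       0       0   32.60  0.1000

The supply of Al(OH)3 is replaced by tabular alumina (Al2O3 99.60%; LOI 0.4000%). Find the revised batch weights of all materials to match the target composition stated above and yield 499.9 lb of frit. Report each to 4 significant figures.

The working math holds full precision at every stage. Mid-chain values are displayed (rounded to four significant figures) in the working — a single rounding finalizes each reported value; the derived quantities are re-derived using the weight values for 499.9 lb of glass at full precision (LOI, the totals, the six compositions, the yield, glass mass) as given in the problem or the answer.
The oxide mass targets at 499.9 lb frit:
  SrO: 15.74% × 499.9 = 78.68 lb
  ZrO2: 22.05% × 499.9 = 110.2 lb
  BaO: 3.600% × 499.9 = 18.00 lb
  Al2O3: 6.882% × 499.9 = 34.40 lb
  Li2O: 6.579% × 499.9 = 32.89 lb
  SiO2: 45.15% × 499.9 = 225.7 lb
Verifying the oxide balance with the batch weights as given, on the stated basis (sums match the target masses up to rounding of the answer):
  SrO: 112.2·0.7012 = 78.67 lb (target 78.68 lb)
  ZrO2: 163.8·0.6730 = 110.2 lb (target 110.2 lb)
  BaO: 23.08·0.7797 = 18.00 lb (target 18.00 lb)
  Al2O3: 173.2·0.003000 + 34.02·0.9960 = 34.40 lb (target 34.40 lb)
  Li2O: 82.47·0.3988 = 32.89 lb (target 32.89 lb)
  SiO2: 173.2·0.9950 + 163.8·0.3260 = 225.7 lb (target 225.7 lb)
Auditing the glass mass value: the batch minus its LOI: 499.9 lb (the targets, summed, come to 499.9 lb; against the stated basis, 499.9 lb — differing by rounding only).
Total batch = Σ batch = 588.8 lb; LOI removed, Σ of batch·LOI: 88.84 lb; yield, glass over the total, = 84.91%.

Revised batch per 499.9 lb frit:
  lithium carbonate: 82.47 lb
  SrCO3: 112.2 lb
  silica sand: 173.2 lb
  tabular alumina: 34.02 lb
  BaCO3: 23.08 lb
  zircon: 163.8 lb
Total batch = 588.8 lb; LOI loss = 88.84 lb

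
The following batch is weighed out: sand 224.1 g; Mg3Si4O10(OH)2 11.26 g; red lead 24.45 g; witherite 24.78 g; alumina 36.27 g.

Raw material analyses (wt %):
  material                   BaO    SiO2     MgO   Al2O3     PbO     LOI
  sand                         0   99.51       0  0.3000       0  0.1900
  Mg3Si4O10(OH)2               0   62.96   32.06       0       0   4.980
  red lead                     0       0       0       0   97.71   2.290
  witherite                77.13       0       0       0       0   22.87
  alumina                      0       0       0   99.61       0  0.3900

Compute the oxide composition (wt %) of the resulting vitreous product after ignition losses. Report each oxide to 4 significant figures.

The intermediate values are shown rounded off to 4 significant figures on the page — all arithmetic runs at full precision throughout — each reported result takes just one rounding; the derived quantities are rebuilt in full precision (the five compositions, net glass mass, the totals, the yield, ignition loss) using the weight values for 313.5 g of glass as they appear in question or answer.
Oxide masses out of the charge:
  BaO: 24.78·0.7713 = 19.11 g
  SiO2: 224.1·0.9951 + 11.26·0.6296 = 230.1 g
  MgO: 11.26·0.3206 = 3.610 g
  Al2O3: 224.1·0.003000 + 36.27·0.9961 = 36.80 g
  PbO: 24.45·0.9771 = 23.89 g
LOI: 224.1·0.001900 + 11.26·0.04980 + 24.45·0.02290 + 24.78·0.2287 + 36.27·0.003900 = 7.355 g
Glass = total batch minus LOI = 320.9 − 7.355 = 313.5 g (the oxide masses sum to this)
wt %: oxide over glass, times 100

Glass mass = 313.5 g (batch 320.9 − LOI 7.355).
Composition: BaO 6.096%, SiO2 73.39%, MgO 1.151%, Al2O3 11.74%, PbO 7.620%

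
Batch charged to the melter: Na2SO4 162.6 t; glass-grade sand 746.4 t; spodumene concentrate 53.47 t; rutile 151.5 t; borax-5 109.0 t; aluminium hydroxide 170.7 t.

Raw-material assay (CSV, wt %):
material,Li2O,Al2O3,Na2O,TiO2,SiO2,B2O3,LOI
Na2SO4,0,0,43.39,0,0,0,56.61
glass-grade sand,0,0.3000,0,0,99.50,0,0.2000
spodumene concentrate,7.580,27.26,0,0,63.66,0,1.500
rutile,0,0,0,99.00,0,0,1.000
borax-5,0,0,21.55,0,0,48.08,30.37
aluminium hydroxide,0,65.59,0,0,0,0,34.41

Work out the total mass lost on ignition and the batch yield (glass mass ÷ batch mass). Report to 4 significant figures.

LOI loss = 187.7 t; glass = 1206 t; yield = 86.53%

Values along the way are shown (rounded to four significant digits) when written out. Each numeric step carries full precision from start to finish. Every reported figure receives exactly one rounding. Derived quantities are rebuilt in exact precision (net glass mass, the totals, LOI, the yield, the six compositions) using the weight values on 1206 t of glass, as quoted within the question or the answer.
Each material's LOI contribution:
  Na2SO4: 162.6 × 0.5661 = 92.05 t
  glass-grade sand: 746.4 × 0.002000 = 1.493 t
  spodumene concentrate: 53.47 × 0.01500 = 0.8020 t
  rutile: 151.5 × 0.01000 = 1.515 t
  borax-5: 109.0 × 0.3037 = 33.10 t
  aluminium hydroxide: 170.7 × 0.3441 = 58.74 t
Total LOI = 187.7 t
Glass = batch − LOI = 1394 − 187.7 = 1206 t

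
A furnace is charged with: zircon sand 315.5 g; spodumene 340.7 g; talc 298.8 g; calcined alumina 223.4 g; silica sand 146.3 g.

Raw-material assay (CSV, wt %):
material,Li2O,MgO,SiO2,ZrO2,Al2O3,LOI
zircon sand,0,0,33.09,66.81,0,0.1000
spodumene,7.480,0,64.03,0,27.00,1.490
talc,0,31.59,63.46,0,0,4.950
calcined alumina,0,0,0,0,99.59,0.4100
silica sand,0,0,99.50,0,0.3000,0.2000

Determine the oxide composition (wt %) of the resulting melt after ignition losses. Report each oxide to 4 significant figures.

Glass mass = 1303 g (batch 1325 − LOI 21.39).
Composition: Li2O 1.955%, MgO 7.242%, SiO2 50.47%, ZrO2 16.17%, Al2O3 24.16%

Intermediates are displayed, with 4-significant-digit rounding, alongside each step — every computation holds full precision in all steps — a single rounding completes every reported value — all derived quantities (net glass mass, five oxide percentages, ignition loss, yield, totals) are rebuilt at exact precision from the weighed amounts per 1303 g of glass exactly as printed in the problem or the answer.
Oxide-by-oxide delivered mass:
  Li2O: 340.7·0.07480 = 25.48 g
  MgO: 298.8·0.3159 = 94.39 g
  SiO2: 315.5·0.3309 + 340.7·0.6403 + 298.8·0.6346 + 146.3·0.9950 = 657.7 g
  ZrO2: 315.5·0.6681 = 210.8 g
  Al2O3: 340.7·0.2700 + 223.4·0.9959 + 146.3·0.003000 = 314.9 g
LOI: 315.5·0.001000 + 340.7·0.01490 + 298.8·0.04950 + 223.4·0.004100 + 146.3·0.002000 = 21.39 g
Resulting glass, batch − LOI: 1325 − 21.39 = 1303 g (= Σ oxide masses)
wt % = 100 × oxide mass / glass mass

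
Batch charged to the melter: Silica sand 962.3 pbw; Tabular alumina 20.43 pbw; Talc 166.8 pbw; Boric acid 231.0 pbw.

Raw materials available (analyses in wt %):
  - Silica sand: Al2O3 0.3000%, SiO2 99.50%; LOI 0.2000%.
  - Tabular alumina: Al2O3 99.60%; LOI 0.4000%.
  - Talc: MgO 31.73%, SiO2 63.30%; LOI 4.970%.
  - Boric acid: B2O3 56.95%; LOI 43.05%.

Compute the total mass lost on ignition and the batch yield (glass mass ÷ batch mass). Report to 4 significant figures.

All internal work holds full float precision throughout — intermediates appear (rounded to 4 significant digits) in the working; each reported result takes just one rounding. Derived quantities are re-derived in full float precision (net glass mass, the totals, the four compositions, LOI, yield) from the weighed amounts at 1271 pbw of glass, as they appear in either problem or answer.
Loss on ignition, line by line:
  Silica sand: 962.3 × 0.002000 = 1.925 pbw
  Tabular alumina: 20.43 × 0.004000 = 0.08172 pbw
  Talc: 166.8 × 0.04970 = 8.290 pbw
  Boric acid: 231.0 × 0.4305 = 99.45 pbw
Total LOI = 109.7 pbw
Glass = batch − LOI = 1381 − 109.7 = 1271 pbw

LOI loss = 109.7 pbw; glass = 1271 pbw; yield = 92.05%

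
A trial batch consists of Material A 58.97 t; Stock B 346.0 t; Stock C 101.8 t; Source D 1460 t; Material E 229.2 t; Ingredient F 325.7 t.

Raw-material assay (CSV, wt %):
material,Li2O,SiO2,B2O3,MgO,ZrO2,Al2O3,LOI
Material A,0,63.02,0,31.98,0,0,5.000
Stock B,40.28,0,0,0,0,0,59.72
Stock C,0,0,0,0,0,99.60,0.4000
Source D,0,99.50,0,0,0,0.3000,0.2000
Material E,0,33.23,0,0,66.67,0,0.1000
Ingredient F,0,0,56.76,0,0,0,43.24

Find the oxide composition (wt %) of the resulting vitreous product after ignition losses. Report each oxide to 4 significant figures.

Glass mass = 2168 t (batch 2522 − LOI 354.0).
Composition: Li2O 6.429%, SiO2 72.24%, B2O3 8.528%, MgO 0.8700%, ZrO2 7.049%, Al2O3 4.879%

Working values are shown rounded to 4 significant figures as written. Exact precision is maintained at every stage. Every reported value receives exactly one rounding; the derived quantities are computed in exact precision (the totals, net glass mass, six oxide percentages, the yield, ignition loss) from the weighed amounts at 2168 t of glass, as written in problem or answer.
What the batch supplies per oxide:
  Li2O: 346.0·0.4028 = 139.4 t
  SiO2: 58.97·0.6302 + 1460·0.9950 + 229.2·0.3323 = 1566 t
  B2O3: 325.7·0.5676 = 184.9 t
  MgO: 58.97·0.3198 = 18.86 t
  ZrO2: 229.2·0.6667 = 152.8 t
  Al2O3: 101.8·0.9960 + 1460·0.003000 = 105.8 t
LOI: 58.97·0.05000 + 346.0·0.5972 + 101.8·0.004000 + 1460·0.002000 + 229.2·0.001000 + 325.7·0.4324 = 354.0 t
Glass mass = batch − LOI = 2522 − 354.0 = 2168 t (= Σ oxide masses)
wt % = 100 × oxide mass / glass mass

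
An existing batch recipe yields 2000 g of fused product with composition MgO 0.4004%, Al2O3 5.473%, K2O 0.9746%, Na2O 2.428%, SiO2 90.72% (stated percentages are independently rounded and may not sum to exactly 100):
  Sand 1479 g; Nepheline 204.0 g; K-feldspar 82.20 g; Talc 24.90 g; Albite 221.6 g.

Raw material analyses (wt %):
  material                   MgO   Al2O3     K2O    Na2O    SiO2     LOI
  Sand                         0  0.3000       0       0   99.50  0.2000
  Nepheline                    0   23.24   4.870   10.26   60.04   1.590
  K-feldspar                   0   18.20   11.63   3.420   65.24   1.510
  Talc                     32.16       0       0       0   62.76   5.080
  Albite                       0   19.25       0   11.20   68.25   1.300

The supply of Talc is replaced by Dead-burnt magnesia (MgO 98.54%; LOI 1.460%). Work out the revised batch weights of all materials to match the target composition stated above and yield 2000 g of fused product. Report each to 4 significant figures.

Mid-chain values appear (rounded to four significant digits) in the working. Each numeric step holds full precision in every operation — each reported number carries a single rounding — all derived quantities (ignition loss, the totals, yield, glass mass, the five compositions) are computed in full float precision starting from the weights for 2000 g of glass as quoted within the question or the answer.
The oxide mass targets at 2000 g fused product:
  MgO: 0.4004% × 2000 = 8.008 g
  Al2O3: 5.473% × 2000 = 109.5 g
  K2O: 0.9746% × 2000 = 19.49 g
  Na2O: 2.428% × 2000 = 48.56 g
  SiO2: 90.72% × 2000 = 1814 g
Checking each oxide sum per the reported batch figures, relative to the basis at hand (target by target, the sums agree net of answer rounding effects):
  MgO: 8.127·0.9854 = 8.008 g (target 8.008 g)
  Al2O3: 1493·0.003000 + 194.7·0.2324 + 86.07·0.1820 + 228.9·0.1925 = 109.5 g (target 109.5 g)
  K2O: 194.7·0.04870 + 86.07·0.1163 = 19.49 g (target 19.49 g)
  Na2O: 194.7·0.1026 + 86.07·0.03420 + 228.9·0.1120 = 48.56 g (target 48.56 g)
  SiO2: 1493·0.9950 + 194.7·0.6004 + 86.07·0.6524 + 228.9·0.6825 = 1815 g (target 1814 g)
Glass-mass closure: batch total minus LOI = 2000 g (targets for the oxides total 2000 g; stated basis 2000 g — deltas are rounding alone).
Whole-batch sum: Σ batch = 2011 g; Σ batch·LOI gives LOI loss = 10.48 g; glass ÷ batch gives a yield of 99.48%.

Revised batch per 2000 g fused product:
  Sand: 1493 g
  Nepheline: 194.7 g
  K-feldspar: 86.07 g
  Dead-burnt magnesia: 8.127 g
  Albite: 228.9 g
Total batch = 2011 g; LOI loss = 10.48 g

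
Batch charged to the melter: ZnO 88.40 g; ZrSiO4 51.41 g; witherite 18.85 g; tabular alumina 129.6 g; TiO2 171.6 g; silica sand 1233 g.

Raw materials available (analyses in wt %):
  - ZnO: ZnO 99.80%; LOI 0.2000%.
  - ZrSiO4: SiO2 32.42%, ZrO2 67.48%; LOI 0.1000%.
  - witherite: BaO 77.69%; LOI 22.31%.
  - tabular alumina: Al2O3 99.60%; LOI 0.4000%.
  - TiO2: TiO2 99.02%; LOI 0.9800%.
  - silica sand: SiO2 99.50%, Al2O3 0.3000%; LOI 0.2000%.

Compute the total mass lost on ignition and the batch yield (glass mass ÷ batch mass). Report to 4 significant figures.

Values along the way are shown rounded to four significant digits across the worked steps; the working math holds exact precision at all times — exactly one rounding is applied to each reported figure. Derived quantities, which include the totals, the yield, net glass mass, ignition loss, the six compositions, are re-derived in full precision, as they appear in problem or answer, starting from the weights for 1684 g of glass.
Material-by-material LOI:
  ZnO: 88.40 × 0.002000 = 0.1768 g
  ZrSiO4: 51.41 × 0.001000 = 0.05141 g
  witherite: 18.85 × 0.2231 = 4.205 g
  tabular alumina: 129.6 × 0.004000 = 0.5184 g
  TiO2: 171.6 × 0.009800 = 1.682 g
  silica sand: 1233 × 0.002000 = 2.466 g
Total LOI = 9.100 g
Glass = batch − LOI = 1693 − 9.100 = 1684 g

LOI loss = 9.100 g; glass = 1684 g; yield = 99.46%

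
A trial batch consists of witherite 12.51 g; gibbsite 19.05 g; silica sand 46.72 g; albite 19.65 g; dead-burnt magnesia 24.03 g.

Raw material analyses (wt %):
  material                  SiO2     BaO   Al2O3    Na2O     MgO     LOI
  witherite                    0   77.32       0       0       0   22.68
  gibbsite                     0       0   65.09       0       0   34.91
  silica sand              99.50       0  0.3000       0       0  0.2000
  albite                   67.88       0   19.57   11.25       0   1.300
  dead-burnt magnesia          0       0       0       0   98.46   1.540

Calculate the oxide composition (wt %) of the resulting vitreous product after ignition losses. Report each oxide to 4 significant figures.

Glass mass = 111.8 g (batch 122.0 − LOI 10.21).
Composition: SiO2 53.53%, BaO 8.655%, Al2O3 14.66%, Na2O 1.978%, MgO 21.17%

All arithmetic runs at full float precision throughout; working values are displayed, rounded to four significant digits, at each printed step — a single rounding yields every reported value; the derived quantities, including the five compositions, glass mass, the totals, ignition loss, the yield, are rebuilt starting from the weights for 111.8 g of glass at exact precision as set out in the problem or the answer.
Delivered oxide masses:
  SiO2: 46.72·0.9950 + 19.65·0.6788 = 59.82 g
  BaO: 12.51·0.7732 = 9.673 g
  Al2O3: 19.05·0.6509 + 46.72·0.003000 + 19.65·0.1957 = 16.39 g
  Na2O: 19.65·0.1125 = 2.211 g
  MgO: 24.03·0.9846 = 23.66 g
LOI: 12.51·0.2268 + 19.05·0.3491 + 46.72·0.002000 + 19.65·0.01300 + 24.03·0.01540 = 10.21 g
Glass mass = batch − LOI = 122.0 − 10.21 = 111.8 g (= the summed oxide contributions)
percent share: oxide ÷ glass, ×100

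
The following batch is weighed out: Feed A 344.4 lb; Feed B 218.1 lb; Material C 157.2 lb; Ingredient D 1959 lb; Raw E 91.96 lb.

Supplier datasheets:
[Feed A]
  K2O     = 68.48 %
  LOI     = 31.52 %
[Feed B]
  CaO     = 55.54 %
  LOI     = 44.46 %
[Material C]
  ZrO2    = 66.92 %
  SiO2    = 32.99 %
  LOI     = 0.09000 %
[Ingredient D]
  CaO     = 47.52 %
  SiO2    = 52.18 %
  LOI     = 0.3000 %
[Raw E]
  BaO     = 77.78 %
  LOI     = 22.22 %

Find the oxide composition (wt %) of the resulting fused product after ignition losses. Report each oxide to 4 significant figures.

Glass mass = 2539 lb (batch 2771 − LOI 232.0).
Composition: CaO 41.44%, BaO 2.817%, K2O 9.290%, ZrO2 4.144%, SiO2 42.31%

Mid-chain values are printed rounded to 4 significant figures — all internal work maintains exact precision in every operation; exactly one rounding goes into each reported figure — the derived quantities (five oxide percentages, ignition loss, the yield, glass mass, totals) are computed from the batch weights for 2539 lb of glass in full precision, exactly as printed in the question or the answer.
What the batch supplies per oxide:
  CaO: 218.1·0.5554 + 1959·0.4752 = 1052 lb
  BaO: 91.96·0.7778 = 71.53 lb
  K2O: 344.4·0.6848 = 235.8 lb
  ZrO2: 157.2·0.6692 = 105.2 lb
  SiO2: 157.2·0.3299 + 1959·0.5218 = 1074 lb
LOI: 344.4·0.3152 + 218.1·0.4446 + 157.2·9.000e-04 + 1959·0.003000 + 91.96·0.2222 = 232.0 lb
The glass mass, total less LOI, = 2771 − 232.0 = 2539 lb (equal to the oxide-mass sum)
each wt % is 100 × oxide ÷ glass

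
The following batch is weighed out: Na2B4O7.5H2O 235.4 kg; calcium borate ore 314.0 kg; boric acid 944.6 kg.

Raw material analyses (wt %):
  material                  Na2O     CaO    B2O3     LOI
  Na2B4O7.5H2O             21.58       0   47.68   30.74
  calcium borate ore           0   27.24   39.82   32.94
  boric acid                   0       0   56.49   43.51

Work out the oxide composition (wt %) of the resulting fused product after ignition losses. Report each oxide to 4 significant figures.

Glass mass = 907.2 kg (batch 1494 − LOI 586.8).
Composition: Na2O 5.600%, CaO 9.428%, B2O3 84.97%

Mid-chain values are shown rounded to 4 significant digits alongside each step — each numeric step runs at full precision through the solve — every reported number is rounded only once — the derived quantities (three oxide percentages, glass mass, totals, yield, LOI) are recomputed from the batch weights at 907.2 kg of glass at full precision as set out in the problem or answer text.
Delivered oxide masses:
  Na2O: 235.4·0.2158 = 50.80 kg
  CaO: 314.0·0.2724 = 85.53 kg
  B2O3: 235.4·0.4768 + 314.0·0.3982 + 944.6·0.5649 = 770.9 kg
LOI: 235.4·0.3074 + 314.0·0.3294 + 944.6·0.4351 = 586.8 kg
Glass = total batch minus LOI = 1494 − 586.8 = 907.2 kg (matching Σ of the oxides)
each oxide over glass, ×100, is wt %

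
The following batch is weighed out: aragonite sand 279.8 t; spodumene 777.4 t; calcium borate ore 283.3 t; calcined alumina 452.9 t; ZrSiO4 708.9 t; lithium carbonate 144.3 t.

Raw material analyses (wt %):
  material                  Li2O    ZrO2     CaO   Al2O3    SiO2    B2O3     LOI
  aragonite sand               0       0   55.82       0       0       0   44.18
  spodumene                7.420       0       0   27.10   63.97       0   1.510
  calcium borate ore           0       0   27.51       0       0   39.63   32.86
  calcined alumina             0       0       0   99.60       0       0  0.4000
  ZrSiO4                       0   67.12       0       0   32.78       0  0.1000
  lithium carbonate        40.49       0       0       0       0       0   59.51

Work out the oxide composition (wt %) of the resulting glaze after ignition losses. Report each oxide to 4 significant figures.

Every computation maintains full precision end to end. Values along the way appear, rounded to 4 significant digits, within the worked lines — each reported figure is rounded only once; the derived quantities (glass mass, the totals, six oxide percentages, yield, ignition loss) are recomputed from the batch weights for 2330 t of glass in full precision, as they appear in problem or answer.
Mass of each oxide from the mix:
  Li2O: 777.4·0.07420 + 144.3·0.4049 = 116.1 t
  ZrO2: 708.9·0.6712 = 475.8 t
  CaO: 279.8·0.5582 + 283.3·0.2751 = 234.1 t
  Al2O3: 777.4·0.2710 + 452.9·0.9960 = 661.8 t
  SiO2: 777.4·0.6397 + 708.9·0.3278 = 729.7 t
  B2O3: 283.3·0.3963 = 112.3 t
LOI: 279.8·0.4418 + 777.4·0.01510 + 283.3·0.3286 + 452.9·0.004000 + 708.9·0.001000 + 144.3·0.5951 = 316.8 t
Resulting glass, batch − LOI: 2647 − 316.8 = 2330 t (equal to the oxide-mass sum)
wt % = 100 × oxide mass / glass mass

Glass mass = 2330 t (batch 2647 − LOI 316.8).
Composition: Li2O 4.984%, ZrO2 20.42%, CaO 10.05%, Al2O3 28.40%, SiO2 31.32%, B2O3 4.819%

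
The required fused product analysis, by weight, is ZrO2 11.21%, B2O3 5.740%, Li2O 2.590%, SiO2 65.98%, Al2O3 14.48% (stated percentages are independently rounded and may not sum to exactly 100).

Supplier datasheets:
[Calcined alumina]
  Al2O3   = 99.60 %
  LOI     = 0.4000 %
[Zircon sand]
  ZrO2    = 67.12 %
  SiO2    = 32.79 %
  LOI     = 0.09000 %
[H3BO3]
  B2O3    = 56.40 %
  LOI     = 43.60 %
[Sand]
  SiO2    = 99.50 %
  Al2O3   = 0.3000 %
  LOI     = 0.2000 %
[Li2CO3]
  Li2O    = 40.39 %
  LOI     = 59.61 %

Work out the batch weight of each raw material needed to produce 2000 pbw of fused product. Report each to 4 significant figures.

Batch per 2000 pbw fused product:
  Calcined alumina: 287.1 pbw
  Zircon sand: 334.0 pbw
  H3BO3: 203.5 pbw
  Sand: 1216 pbw
  Li2CO3: 128.2 pbw
Total batch = 2169 pbw; LOI loss = 169.0 pbw; yield = 92.21%

In-progress results are printed, rounded to four significant digits, in the printout. Each numeric step runs at exact precision from start to finish — each reported figure carries a single rounding — the derived quantities, which include totals, ignition loss, five oxide percentages, yield, glass mass, are carried at exact precision, exactly as shown in problem or answer, from the weighed amounts on 2000 pbw of glass.
Oxide mass targets, per 2000 pbw fused product:
  ZrO2: 11.21% × 2000 = 224.2 pbw
  B2O3: 5.740% × 2000 = 114.8 pbw
  Li2O: 2.590% × 2000 = 51.80 pbw
  SiO2: 65.98% × 2000 = 1320 pbw
  Al2O3: 14.48% × 2000 = 289.6 pbw
Mass-balance tally per oxide with the batch weights as given, under the basis named above (target by target, the sums agree up to rounding of the answer):
  ZrO2: 334.0·0.6712 = 224.2 pbw (target 224.2 pbw)
  B2O3: 203.5·0.5640 = 114.8 pbw (target 114.8 pbw)
  Li2O: 128.2·0.4039 = 51.78 pbw (target 51.80 pbw)
  SiO2: 334.0·0.3279 + 1216·0.9950 = 1319 pbw (target 1320 pbw)
  Al2O3: 287.1·0.9960 + 1216·0.003000 = 289.6 pbw (target 289.6 pbw)
Mass balance on the glass: Σ batch − LOI loss = 2000 pbw (the Σ of target masses is 2000 pbw; stated basis 2000 pbw — any gap is answer rounding).
Batch total: Σ batch = 2169 pbw; the LOI term Σ batch·LOI equals 169.0 pbw; glass ÷ batch gives a yield of 92.21%.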